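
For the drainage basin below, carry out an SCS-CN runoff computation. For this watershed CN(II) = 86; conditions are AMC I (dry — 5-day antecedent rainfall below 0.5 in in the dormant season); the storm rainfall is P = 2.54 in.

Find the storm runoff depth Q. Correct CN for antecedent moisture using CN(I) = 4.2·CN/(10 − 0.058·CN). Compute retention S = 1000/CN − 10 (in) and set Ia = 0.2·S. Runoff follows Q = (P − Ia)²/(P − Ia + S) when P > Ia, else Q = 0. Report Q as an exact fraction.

Adjust CN=86 to AMC I: 4.2·86/(10 − 0.058·86) → (1806/5) ÷ (1253/250) = 12900/179 ≈ 72.067
S = 1000/(12900/179) − 10 = 500/129 in ≈ 3.876 in
Ia = 0.2S: 0.2·3.876 = 0.775 in (exactly 100/129)
P − Ia = 2.540 − 0.775 = 11383/6450 ≈ 1.765 in (> 0, runoff occurs)
Q: (11383/6450)² ÷ (36383/6450) = 129572689/234670350 in (≈ 0.552 in)

Q = 129572689/234670350 in ≈ 0.552 in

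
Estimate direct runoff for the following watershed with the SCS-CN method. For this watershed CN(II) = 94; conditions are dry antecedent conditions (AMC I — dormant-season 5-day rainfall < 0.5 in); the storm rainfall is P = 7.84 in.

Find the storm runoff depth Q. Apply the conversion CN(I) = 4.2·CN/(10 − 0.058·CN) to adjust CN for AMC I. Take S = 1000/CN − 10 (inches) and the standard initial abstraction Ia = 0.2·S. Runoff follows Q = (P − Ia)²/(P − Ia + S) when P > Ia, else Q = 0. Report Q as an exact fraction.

Q = 960504064/153157725 in ≈ 6.271 in

Dry (AMC I): CN(I) = 4.2·94/(10 − 0.058·94) = (1974/5)/(1137/250) = 32900/379 ≈ 86.807
S = 1000/(32900/379) − 10 = 500/329 in ≈ 1.520 in
Ia = 0.2S: 0.2·1.520 = 0.304 in (exactly 100/329)
Since P=7.840 > Ia=0.304: effective rainfall P−Ia = 61984/8225 in
Q: (61984/8225)² ÷ (74484/8225) = 960504064/153157725 in (≈ 6.271 in)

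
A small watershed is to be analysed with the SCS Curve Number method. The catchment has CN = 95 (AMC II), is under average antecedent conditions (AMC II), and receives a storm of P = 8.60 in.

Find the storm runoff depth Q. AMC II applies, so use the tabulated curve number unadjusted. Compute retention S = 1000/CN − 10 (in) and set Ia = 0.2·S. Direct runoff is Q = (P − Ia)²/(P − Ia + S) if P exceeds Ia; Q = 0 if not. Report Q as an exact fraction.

Average conditions: CN = 95 (no AMC adjustment).
Retention S: 1000/CN − 10 with CN=95.000 → S = 10/19 ≈ 0.526 in
Initial abstraction Ia = S/5 = (10/19)/5 = 2/19 ≈ 0.105 in
Since P=8.600 > Ia=0.105: effective rainfall P−Ia = 807/95 in
Q: (807/95)² ÷ (857/95) = 651249/81415 in (≈ 7.999 in)

Q = 651249/81415 in ≈ 7.999 in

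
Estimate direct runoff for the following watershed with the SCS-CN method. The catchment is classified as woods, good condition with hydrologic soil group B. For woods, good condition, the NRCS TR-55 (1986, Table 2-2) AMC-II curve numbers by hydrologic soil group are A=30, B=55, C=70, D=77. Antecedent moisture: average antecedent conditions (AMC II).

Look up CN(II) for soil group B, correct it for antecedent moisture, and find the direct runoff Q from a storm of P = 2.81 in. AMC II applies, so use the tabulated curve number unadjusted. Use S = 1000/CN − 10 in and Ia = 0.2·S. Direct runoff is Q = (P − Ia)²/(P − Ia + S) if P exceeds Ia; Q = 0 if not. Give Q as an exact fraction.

NRCS table: woods, good condition, soil group B → CN(II) = 55
Average conditions: CN = 55 (no AMC adjustment).
Retention S: 1000/CN − 10 with CN=55.000 → S = 90/11 ≈ 8.182 in
Initial abstraction Ia = S/5 = (90/11)/5 = 18/11 ≈ 1.636 in
P − Ia = 2.810 − 1.636 = 1291/1100 ≈ 1.174 in (> 0, runoff occurs)
Runoff Q = (P−Ia)²/(P−Ia+S) = (1.174)²/(1.174+8.182) = 1666681/11320100 ≈ 0.147 in

Q = 1666681/11320100 in ≈ 0.147 in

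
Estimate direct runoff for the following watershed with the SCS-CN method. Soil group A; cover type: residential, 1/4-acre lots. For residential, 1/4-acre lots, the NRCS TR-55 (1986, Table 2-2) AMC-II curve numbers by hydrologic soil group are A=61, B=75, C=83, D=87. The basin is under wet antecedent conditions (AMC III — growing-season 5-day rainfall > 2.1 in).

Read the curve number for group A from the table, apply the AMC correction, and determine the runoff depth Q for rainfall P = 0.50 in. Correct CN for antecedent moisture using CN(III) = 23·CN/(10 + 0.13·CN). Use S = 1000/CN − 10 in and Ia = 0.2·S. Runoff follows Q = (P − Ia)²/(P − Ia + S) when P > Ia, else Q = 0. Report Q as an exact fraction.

Q = 0 in ≈ 0.000 in

NRCS table: residential, 1/4-acre lots, soil group A → CN(II) = 61
CN(III) from CN(II)=61: (23·61)/(10 + 0.13·61) = 140300/1793 ≈ 78.249
Retention S: 1000/CN − 10 with CN=78.249 → S = 3900/1403 ≈ 2.780 in
Ia = 0.2S: 0.2·2.780 = 0.556 in (exactly 780/1403)
P = 0.500 ≤ Ia = 0.556 in: entire storm abstracted, Q = 0.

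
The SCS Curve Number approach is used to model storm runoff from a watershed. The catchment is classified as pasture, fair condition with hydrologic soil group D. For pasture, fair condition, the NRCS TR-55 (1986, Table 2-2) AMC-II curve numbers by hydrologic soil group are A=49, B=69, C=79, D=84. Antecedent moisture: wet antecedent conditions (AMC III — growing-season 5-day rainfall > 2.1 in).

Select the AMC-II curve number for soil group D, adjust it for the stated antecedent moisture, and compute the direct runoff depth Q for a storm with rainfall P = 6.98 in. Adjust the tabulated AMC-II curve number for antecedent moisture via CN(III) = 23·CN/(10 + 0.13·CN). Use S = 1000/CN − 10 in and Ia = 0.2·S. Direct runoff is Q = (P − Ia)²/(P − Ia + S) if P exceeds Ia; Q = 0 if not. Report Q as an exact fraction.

NRCS table: pasture, fair condition, soil group D → CN(II) = 84
Adjust CN=84 to AMC III: 23·84/(10 + 0.13·84) → 1932 ÷ (523/25) = 48300/523 ≈ 92.352
Retention S: 1000/CN − 10 with CN=92.352 → S = 400/483 ≈ 0.828 in
Initial abstraction Ia = S/5 = (400/483)/5 = 80/483 ≈ 0.166 in
Excess rainfall: 6.980 − 0.166 = 6.814 in; P > Ia so Q > 0
Q = (164567/24150)²/((164567/24150) + 400/483) = (27082297489/583222500)/(184567/24150) = 27082297489/4457293050 in ≈ 6.076 in

Q = 27082297489/4457293050 in ≈ 6.076 in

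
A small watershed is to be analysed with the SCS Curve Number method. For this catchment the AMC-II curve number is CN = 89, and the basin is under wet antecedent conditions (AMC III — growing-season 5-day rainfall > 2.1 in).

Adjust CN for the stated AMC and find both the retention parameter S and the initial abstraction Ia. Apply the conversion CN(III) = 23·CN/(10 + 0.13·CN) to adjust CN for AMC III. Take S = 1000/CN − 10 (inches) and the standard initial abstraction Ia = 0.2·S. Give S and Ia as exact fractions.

CN(III) from CN(II)=89: (23·89)/(10 + 0.13·89) = 204700/2157 ≈ 94.900
Max retention: S = 1000/(204700/2157) − 10 = 1100/2047 in (≈ 0.537 in)
Initial abstraction Ia = S/5 = (1100/2047)/5 = 220/2047 ≈ 0.107 in

S = 1100/2047 in ≈ 0.537 in; Ia = 220/2047 in ≈ 0.107 in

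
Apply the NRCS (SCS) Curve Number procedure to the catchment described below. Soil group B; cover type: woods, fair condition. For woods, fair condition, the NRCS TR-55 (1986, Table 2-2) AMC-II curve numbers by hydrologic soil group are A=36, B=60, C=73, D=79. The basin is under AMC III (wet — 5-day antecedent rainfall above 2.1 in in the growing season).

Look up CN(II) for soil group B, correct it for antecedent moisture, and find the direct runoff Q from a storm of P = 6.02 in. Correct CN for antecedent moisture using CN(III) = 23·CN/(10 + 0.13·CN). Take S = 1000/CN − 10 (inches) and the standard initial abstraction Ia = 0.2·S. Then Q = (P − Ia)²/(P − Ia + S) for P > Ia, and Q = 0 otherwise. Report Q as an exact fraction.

NRCS table: woods, fair condition, soil group B → CN(II) = 60
Adjust CN=60 to AMC III: 23·60/(10 + 0.13·60) → 1380 ÷ (89/5) = 6900/89 ≈ 77.528
S = 1000/(6900/89) − 10 = 200/69 in ≈ 2.899 in
Ia = 0.2·(200/69) = 40/69 in ≈ 0.580 in
Excess rainfall: 6.020 − 0.580 = 5.440 in; P > Ia so Q > 0
Q = (18769/3450)²/((18769/3450) + 200/69) = (352275361/11902500)/(28769/3450) = 352275361/99253050 in ≈ 3.549 in

Q = 352275361/99253050 in ≈ 3.549 in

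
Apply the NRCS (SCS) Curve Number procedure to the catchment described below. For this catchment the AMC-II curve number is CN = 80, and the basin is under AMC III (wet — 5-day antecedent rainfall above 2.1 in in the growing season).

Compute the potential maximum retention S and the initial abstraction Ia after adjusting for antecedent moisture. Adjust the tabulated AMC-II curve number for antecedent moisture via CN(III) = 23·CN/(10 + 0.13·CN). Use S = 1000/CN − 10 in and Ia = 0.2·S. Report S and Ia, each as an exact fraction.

S = 25/23 in ≈ 1.087 in; Ia = 5/23 in ≈ 0.217 in

Wet (AMC III): CN(III) = 23·80/(10 + 0.13·80) = 1840/(102/5) = 4600/51 ≈ 90.196
S = 1000/(4600/51) − 10 = 25/23 in ≈ 1.087 in
Ia = 0.2·(25/23) = 5/23 in ≈ 0.217 in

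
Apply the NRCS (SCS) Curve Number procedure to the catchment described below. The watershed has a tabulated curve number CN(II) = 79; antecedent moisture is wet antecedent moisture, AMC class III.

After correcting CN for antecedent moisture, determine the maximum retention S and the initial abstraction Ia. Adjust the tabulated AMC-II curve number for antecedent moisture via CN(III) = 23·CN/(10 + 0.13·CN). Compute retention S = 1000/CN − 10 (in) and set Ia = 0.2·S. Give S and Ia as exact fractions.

Adjust CN=79 to AMC III: 23·79/(10 + 0.13·79) → 1817 ÷ (2027/100) = 181700/2027 ≈ 89.640
Max retention: S = 1000/(181700/2027) − 10 = 2100/1817 in (≈ 1.156 in)
Ia = 0.2S: 0.2·1.156 = 0.231 in (exactly 420/1817)

S = 2100/1817 in ≈ 1.156 in; Ia = 420/1817 in ≈ 0.231 in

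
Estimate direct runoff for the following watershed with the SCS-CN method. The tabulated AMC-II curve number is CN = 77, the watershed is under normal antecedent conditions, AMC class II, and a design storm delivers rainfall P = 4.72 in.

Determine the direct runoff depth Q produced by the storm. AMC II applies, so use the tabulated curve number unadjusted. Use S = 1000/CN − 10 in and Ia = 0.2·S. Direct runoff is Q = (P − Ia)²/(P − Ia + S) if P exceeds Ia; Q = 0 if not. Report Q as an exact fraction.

CN(II) = 77; AMC II needs no correction.
Max retention: S = 1000/77 − 10 = 230/77 in (≈ 2.987 in)
Ia = 0.2·(230/77) = 46/77 in ≈ 0.597 in
P − Ia = 4.720 − 0.597 = 7936/1925 ≈ 4.123 in (> 0, runoff occurs)
Q = (7936/1925)²/((7936/1925) + 230/77) = (62980096/3705625)/(13686/1925) = 31490048/13172775 in ≈ 2.391 in

Q = 31490048/13172775 in ≈ 2.391 in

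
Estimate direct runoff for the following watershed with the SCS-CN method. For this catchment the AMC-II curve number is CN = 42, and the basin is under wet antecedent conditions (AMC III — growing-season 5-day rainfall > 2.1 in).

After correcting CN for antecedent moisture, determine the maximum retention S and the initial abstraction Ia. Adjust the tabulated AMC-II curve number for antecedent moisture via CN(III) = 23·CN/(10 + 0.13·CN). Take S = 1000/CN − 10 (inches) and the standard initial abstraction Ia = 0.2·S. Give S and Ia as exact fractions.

S = 2900/483 in ≈ 6.004 in; Ia = 580/483 in ≈ 1.201 in

Wet (AMC III): CN(III) = 23·42/(10 + 0.13·42) = 966/(773/50) = 48300/773 ≈ 62.484
Retention S: 1000/CN − 10 with CN=62.484 → S = 2900/483 ≈ 6.004 in
Initial abstraction Ia = S/5 = (2900/483)/5 = 580/483 ≈ 1.201 in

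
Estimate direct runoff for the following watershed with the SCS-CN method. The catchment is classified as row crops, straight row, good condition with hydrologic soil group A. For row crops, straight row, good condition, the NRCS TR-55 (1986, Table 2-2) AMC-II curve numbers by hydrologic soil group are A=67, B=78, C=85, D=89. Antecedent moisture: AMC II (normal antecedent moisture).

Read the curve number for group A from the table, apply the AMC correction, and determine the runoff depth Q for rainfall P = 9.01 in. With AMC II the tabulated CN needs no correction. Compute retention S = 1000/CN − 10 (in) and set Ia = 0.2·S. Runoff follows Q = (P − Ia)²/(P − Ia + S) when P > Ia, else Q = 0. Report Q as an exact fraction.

NRCS table: row crops, straight row, good condition, soil group A → CN(II) = 67
CN(II) = 67; AMC II needs no correction.
Max retention: S = 1000/67 − 10 = 330/67 in (≈ 4.925 in)
Ia = 0.2S: 0.2·4.925 = 0.985 in (exactly 66/67)
Since P=9.010 > Ia=0.985: effective rainfall P−Ia = 53767/6700 in
Runoff Q = (P−Ia)²/(P−Ia+S) = (8.025)²/(8.025+4.925) = 2890890289/581338900 ≈ 4.973 in

Q = 2890890289/581338900 in ≈ 4.973 in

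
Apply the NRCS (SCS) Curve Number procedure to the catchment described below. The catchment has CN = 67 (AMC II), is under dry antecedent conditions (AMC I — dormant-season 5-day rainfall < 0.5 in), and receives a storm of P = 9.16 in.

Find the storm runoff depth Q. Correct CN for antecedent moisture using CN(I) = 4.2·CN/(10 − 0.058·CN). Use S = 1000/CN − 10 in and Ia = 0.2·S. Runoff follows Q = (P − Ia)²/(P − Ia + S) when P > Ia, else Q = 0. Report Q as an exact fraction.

Q = 6384169801/2549026725 in ≈ 2.505 in

CN(I) from CN(II)=67: (4.2·67)/(10 − 0.058·67) = 46900/1019 ≈ 46.026
S = 1000/(46900/1019) − 10 = 5500/469 in ≈ 11.727 in
Initial abstraction Ia = S/5 = (5500/469)/5 = 1100/469 ≈ 2.345 in
Since P=9.160 > Ia=2.345: effective rainfall P−Ia = 79901/11725 in
Q: (79901/11725)² ÷ (217401/11725) = 6384169801/2549026725 in (≈ 2.505 in)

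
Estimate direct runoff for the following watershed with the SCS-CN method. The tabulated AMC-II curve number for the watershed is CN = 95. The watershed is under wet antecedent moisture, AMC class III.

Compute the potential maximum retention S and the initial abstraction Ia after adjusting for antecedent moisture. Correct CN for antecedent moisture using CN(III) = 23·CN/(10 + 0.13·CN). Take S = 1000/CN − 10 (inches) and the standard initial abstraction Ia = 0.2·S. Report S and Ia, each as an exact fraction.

S = 100/437 in ≈ 0.229 in; Ia = 20/437 in ≈ 0.046 in

Wet (AMC III): CN(III) = 23·95/(10 + 0.13·95) = 2185/(447/20) = 43700/447 ≈ 97.763
Max retention: S = 1000/(43700/447) − 10 = 100/437 in (≈ 0.229 in)
Ia = 0.2S: 0.2·0.229 = 0.046 in (exactly 20/437)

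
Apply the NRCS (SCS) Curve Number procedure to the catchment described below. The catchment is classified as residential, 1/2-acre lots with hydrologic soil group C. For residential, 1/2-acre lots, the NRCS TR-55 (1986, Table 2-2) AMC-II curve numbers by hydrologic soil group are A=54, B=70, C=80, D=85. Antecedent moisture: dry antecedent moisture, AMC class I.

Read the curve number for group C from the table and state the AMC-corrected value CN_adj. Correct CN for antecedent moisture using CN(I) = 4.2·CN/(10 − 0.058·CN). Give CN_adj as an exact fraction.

NRCS table: residential, 1/2-acre lots, soil group C → CN(II) = 80
Adjust CN=80 to AMC I: 4.2·80/(10 − 0.058·80) → 336 ÷ (134/25) = 4200/67 ≈ 62.687

CN_adj = 4200/67 ≈ 62.687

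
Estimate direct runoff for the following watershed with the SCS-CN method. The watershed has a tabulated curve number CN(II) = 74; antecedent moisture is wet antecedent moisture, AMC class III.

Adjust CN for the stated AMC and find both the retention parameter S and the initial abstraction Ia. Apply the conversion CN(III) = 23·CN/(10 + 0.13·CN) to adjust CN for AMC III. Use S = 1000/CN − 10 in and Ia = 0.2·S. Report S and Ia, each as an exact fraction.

S = 1300/851 in ≈ 1.528 in; Ia = 260/851 in ≈ 0.306 in

Adjust CN=74 to AMC III: 23·74/(10 + 0.13·74) → 1702 ÷ (981/50) = 85100/981 ≈ 86.748
S = 1000/(85100/981) − 10 = 1300/851 in ≈ 1.528 in
Ia = 0.2S: 0.2·1.528 = 0.306 in (exactly 260/851)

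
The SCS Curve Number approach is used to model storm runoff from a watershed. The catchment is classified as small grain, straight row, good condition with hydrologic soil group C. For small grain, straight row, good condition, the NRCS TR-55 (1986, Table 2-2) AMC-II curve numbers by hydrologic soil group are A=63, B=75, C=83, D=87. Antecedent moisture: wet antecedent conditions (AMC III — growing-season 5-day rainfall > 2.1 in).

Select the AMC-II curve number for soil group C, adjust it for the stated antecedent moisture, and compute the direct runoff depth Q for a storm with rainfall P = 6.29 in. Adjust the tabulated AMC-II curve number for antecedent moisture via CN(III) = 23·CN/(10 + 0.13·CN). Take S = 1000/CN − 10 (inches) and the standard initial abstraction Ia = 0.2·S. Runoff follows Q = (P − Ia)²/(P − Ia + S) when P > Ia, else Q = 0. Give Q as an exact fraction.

Q = 80078307713/15011039700 in ≈ 5.335 in

NRCS table: small grain, straight row, good condition, soil group C → CN(II) = 83
Adjust CN=83 to AMC III: 23·83/(10 + 0.13·83) → 1909 ÷ (2079/100) = 190900/2079 ≈ 91.823
S = 1000/(190900/2079) − 10 = 1700/1909 in ≈ 0.891 in
Initial abstraction Ia = S/5 = (1700/1909)/5 = 340/1909 ≈ 0.178 in
P − Ia = 6.290 − 0.178 = 1166761/190900 ≈ 6.112 in (> 0, runoff occurs)
Q: (1166761/190900)² ÷ (1336761/190900) = 80078307713/15011039700 in (≈ 5.335 in)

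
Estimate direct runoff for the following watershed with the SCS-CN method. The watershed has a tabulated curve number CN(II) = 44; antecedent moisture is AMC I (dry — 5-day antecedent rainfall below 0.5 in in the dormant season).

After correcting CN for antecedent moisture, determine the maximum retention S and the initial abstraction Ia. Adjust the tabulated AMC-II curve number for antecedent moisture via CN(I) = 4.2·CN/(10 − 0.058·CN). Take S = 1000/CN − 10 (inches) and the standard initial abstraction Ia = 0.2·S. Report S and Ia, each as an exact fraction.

S = 1000/33 in ≈ 30.303 in; Ia = 200/33 in ≈ 6.061 in

Adjust CN=44 to AMC I: 4.2·44/(10 − 0.058·44) → (924/5) ÷ (931/125) = 3300/133 ≈ 24.812
Max retention: S = 1000/(3300/133) − 10 = 1000/33 in (≈ 30.303 in)
Initial abstraction Ia = S/5 = (1000/33)/5 = 200/33 ≈ 6.061 in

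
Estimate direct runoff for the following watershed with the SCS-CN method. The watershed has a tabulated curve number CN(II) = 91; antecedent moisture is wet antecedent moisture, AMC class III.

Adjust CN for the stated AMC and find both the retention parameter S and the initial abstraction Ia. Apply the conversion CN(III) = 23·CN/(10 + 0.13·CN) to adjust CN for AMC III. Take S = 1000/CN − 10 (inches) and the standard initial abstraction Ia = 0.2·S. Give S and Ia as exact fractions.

CN(III) from CN(II)=91: (23·91)/(10 + 0.13·91) = 209300/2183 ≈ 95.877
Max retention: S = 1000/(209300/2183) − 10 = 900/2093 in (≈ 0.430 in)
Ia = 0.2·(900/2093) = 180/2093 in ≈ 0.086 in

S = 900/2093 in ≈ 0.430 in; Ia = 180/2093 in ≈ 0.086 in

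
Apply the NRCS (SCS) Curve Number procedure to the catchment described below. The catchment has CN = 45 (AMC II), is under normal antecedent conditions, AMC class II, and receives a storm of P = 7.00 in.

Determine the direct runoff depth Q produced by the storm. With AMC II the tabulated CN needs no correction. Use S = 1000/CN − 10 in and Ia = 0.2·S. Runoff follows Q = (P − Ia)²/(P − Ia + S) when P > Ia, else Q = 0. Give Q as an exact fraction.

AMC II — tabulated CN = 45 applies directly.
Max retention: S = 1000/45 − 10 = 110/9 in (≈ 12.222 in)
Ia = 0.2·(110/9) = 22/9 in ≈ 2.444 in
Since P=7.000 > Ia=2.444: effective rainfall P−Ia = 41/9 in
Q = (41/9)²/((41/9) + 110/9) = (1681/81)/(151/9) = 1681/1359 in ≈ 1.237 in

Q = 1681/1359 in ≈ 1.237 in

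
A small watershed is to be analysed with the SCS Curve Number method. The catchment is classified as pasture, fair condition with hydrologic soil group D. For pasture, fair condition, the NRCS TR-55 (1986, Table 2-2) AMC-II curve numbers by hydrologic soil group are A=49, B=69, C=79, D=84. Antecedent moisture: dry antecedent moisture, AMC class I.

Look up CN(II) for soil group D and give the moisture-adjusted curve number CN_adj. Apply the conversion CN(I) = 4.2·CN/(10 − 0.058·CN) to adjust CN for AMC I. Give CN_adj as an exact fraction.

NRCS table: pasture, fair condition, soil group D → CN(II) = 84
Adjust CN=84 to AMC I: 4.2·84/(10 − 0.058·84) → (1764/5) ÷ (641/125) = 44100/641 ≈ 68.799

CN_adj = 44100/641 ≈ 68.799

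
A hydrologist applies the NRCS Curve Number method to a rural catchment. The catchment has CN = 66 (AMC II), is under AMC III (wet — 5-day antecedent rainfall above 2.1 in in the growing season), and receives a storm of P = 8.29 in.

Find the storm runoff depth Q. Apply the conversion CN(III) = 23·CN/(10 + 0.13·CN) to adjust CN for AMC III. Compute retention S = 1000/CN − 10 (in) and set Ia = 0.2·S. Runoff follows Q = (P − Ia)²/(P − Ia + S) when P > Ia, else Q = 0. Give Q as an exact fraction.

Q = 354276134521/58079514900 in ≈ 6.100 in

CN(III) from CN(II)=66: (23·66)/(10 + 0.13·66) = 75900/929 ≈ 81.701
S = 1000/(75900/929) − 10 = 1700/759 in ≈ 2.240 in
Ia = 0.2S: 0.2·2.240 = 0.448 in (exactly 340/759)
Excess rainfall: 8.290 − 0.448 = 7.842 in; P > Ia so Q > 0
Q: (595211/75900)² ÷ (765211/75900) = 354276134521/58079514900 in (≈ 6.100 in)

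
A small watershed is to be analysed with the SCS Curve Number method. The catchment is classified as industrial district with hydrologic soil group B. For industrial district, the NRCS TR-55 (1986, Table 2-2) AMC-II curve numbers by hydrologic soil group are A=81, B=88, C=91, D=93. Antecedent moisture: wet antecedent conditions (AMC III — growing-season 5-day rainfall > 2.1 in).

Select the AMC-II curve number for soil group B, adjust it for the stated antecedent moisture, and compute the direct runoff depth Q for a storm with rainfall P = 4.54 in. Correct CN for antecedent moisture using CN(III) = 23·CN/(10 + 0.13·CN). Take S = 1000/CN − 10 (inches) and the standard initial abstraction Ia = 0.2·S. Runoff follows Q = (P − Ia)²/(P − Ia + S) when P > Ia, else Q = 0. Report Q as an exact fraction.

NRCS table: industrial district, soil group B → CN(II) = 88
CN(III) from CN(II)=88: (23·88)/(10 + 0.13·88) = 6325/67 ≈ 94.403
S = 1000/(6325/67) − 10 = 150/253 in ≈ 0.593 in
Ia = 0.2·(150/253) = 30/253 in ≈ 0.119 in
P − Ia = 4.540 − 0.119 = 55931/12650 ≈ 4.421 in (> 0, runoff occurs)
Runoff Q = (P−Ia)²/(P−Ia+S) = (4.421)²/(4.421+0.593) = 3128276761/802402150 ≈ 3.899 in

Q = 3128276761/802402150 in ≈ 3.899 in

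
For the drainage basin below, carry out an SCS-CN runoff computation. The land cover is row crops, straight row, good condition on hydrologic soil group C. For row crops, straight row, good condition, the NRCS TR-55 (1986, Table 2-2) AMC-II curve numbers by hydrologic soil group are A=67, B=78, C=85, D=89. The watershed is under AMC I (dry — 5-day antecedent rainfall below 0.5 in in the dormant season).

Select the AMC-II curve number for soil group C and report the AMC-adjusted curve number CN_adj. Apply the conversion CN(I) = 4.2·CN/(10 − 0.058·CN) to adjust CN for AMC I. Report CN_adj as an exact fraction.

NRCS table: row crops, straight row, good condition, soil group C → CN(II) = 85
Dry (AMC I): CN(I) = 4.2·85/(10 − 0.058·85) = 357/(507/100) = 11900/169 ≈ 70.414

CN_adj = 11900/169 ≈ 70.414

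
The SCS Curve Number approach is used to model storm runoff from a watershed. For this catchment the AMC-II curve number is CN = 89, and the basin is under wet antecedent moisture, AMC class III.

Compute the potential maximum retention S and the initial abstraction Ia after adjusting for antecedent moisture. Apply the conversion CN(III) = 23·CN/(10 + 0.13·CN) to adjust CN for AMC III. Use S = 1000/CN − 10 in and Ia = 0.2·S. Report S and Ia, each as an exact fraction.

S = 1100/2047 in ≈ 0.537 in; Ia = 220/2047 in ≈ 0.107 in

CN(III) from CN(II)=89: (23·89)/(10 + 0.13·89) = 204700/2157 ≈ 94.900
Max retention: S = 1000/(204700/2157) − 10 = 1100/2047 in (≈ 0.537 in)
Ia = 0.2·(1100/2047) = 220/2047 in ≈ 0.107 in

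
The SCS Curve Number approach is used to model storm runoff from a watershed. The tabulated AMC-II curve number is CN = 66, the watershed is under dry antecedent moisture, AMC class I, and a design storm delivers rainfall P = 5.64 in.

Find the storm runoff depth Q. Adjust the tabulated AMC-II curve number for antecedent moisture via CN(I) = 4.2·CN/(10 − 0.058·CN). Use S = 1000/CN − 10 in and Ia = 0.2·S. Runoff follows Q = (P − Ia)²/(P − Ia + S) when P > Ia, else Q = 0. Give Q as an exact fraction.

Q = 3048475369/4638127725 in ≈ 0.657 in

CN(I) from CN(II)=66: (4.2·66)/(10 − 0.058·66) = 69300/1543 ≈ 44.913
Max retention: S = 1000/(69300/1543) − 10 = 8500/693 in (≈ 12.266 in)
Initial abstraction Ia = S/5 = (8500/693)/5 = 1700/693 ≈ 2.453 in
Excess rainfall: 5.640 − 2.453 = 3.187 in; P > Ia so Q > 0
Q = (55213/17325)²/((55213/17325) + 8500/693) = (3048475369/300155625)/(267713/17325) = 3048475369/4638127725 in ≈ 0.657 in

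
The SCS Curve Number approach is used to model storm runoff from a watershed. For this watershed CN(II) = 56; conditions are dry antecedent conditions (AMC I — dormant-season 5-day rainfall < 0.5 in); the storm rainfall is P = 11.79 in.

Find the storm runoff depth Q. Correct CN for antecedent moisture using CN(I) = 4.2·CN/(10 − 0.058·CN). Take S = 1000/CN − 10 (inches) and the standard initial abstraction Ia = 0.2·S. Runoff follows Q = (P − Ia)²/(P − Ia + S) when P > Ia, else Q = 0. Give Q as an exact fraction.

CN(I) from CN(II)=56: (4.2·56)/(10 − 0.058·56) = 7350/211 ≈ 34.834
S = 1000/(7350/211) − 10 = 2750/147 in ≈ 18.707 in
Initial abstraction Ia = S/5 = (2750/147)/5 = 550/147 ≈ 3.741 in
Since P=11.790 > Ia=3.741: effective rainfall P−Ia = 118313/14700 in
Q: (118313/14700)² ÷ (393313/14700) = 13997965969/5781701100 in (≈ 2.421 in)

Q = 13997965969/5781701100 in ≈ 2.421 in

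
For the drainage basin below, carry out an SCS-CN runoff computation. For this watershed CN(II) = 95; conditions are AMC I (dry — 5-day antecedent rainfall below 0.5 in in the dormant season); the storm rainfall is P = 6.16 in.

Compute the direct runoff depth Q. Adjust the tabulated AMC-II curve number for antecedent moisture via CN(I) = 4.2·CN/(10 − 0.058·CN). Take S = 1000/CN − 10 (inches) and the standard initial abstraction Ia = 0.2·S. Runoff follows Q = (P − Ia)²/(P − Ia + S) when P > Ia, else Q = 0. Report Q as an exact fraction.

Q = 1737315458/356336925 in ≈ 4.875 in

CN(I) from CN(II)=95: (4.2·95)/(10 − 0.058·95) = 39900/449 ≈ 88.864
Max retention: S = 1000/(39900/449) − 10 = 500/399 in (≈ 1.253 in)
Ia = 0.2·(500/399) = 100/399 in ≈ 0.251 in
P − Ia = 6.160 − 0.251 = 58946/9975 ≈ 5.909 in (> 0, runoff occurs)
Q: (58946/9975)² ÷ (71446/9975) = 1737315458/356336925 in (≈ 4.875 in)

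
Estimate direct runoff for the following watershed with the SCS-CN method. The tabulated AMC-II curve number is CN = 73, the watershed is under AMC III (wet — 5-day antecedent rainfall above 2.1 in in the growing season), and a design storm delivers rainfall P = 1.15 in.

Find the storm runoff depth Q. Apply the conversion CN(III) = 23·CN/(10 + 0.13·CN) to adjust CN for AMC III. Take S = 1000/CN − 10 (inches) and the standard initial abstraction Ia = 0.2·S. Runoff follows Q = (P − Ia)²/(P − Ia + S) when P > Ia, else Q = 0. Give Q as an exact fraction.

Q = 773785489/2747414860 in ≈ 0.282 in

Adjust CN=73 to AMC III: 23·73/(10 + 0.13·73) → 1679 ÷ (1949/100) = 167900/1949 ≈ 86.147
Max retention: S = 1000/(167900/1949) − 10 = 2700/1679 in (≈ 1.608 in)
Ia = 0.2S: 0.2·1.608 = 0.322 in (exactly 540/1679)
Excess rainfall: 1.150 − 0.322 = 0.828 in; P > Ia so Q > 0
Q = (27817/33580)²/((27817/33580) + 2700/1679) = (773785489/1127616400)/(81817/33580) = 773785489/2747414860 in ≈ 0.282 in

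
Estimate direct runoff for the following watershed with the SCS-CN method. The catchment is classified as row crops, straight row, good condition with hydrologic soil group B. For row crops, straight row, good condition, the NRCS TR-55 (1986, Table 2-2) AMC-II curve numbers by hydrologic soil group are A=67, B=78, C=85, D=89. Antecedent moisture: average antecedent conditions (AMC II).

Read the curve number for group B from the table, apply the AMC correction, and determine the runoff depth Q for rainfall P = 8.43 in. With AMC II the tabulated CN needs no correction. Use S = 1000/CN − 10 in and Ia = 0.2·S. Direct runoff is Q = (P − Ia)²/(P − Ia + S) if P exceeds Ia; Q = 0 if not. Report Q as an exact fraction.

NRCS table: row crops, straight row, good condition, soil group B → CN(II) = 78
Average conditions: CN = 78 (no AMC adjustment).
Retention S: 1000/CN − 10 with CN=78.000 → S = 110/39 ≈ 2.821 in
Ia = 0.2S: 0.2·2.821 = 0.564 in (exactly 22/39)
Excess rainfall: 8.430 − 0.564 = 7.866 in; P > Ia so Q > 0
Runoff Q = (P−Ia)²/(P−Ia+S) = (7.866)²/(7.866+2.821) = 941078329/162540300 ≈ 5.790 in

Q = 941078329/162540300 in ≈ 5.790 in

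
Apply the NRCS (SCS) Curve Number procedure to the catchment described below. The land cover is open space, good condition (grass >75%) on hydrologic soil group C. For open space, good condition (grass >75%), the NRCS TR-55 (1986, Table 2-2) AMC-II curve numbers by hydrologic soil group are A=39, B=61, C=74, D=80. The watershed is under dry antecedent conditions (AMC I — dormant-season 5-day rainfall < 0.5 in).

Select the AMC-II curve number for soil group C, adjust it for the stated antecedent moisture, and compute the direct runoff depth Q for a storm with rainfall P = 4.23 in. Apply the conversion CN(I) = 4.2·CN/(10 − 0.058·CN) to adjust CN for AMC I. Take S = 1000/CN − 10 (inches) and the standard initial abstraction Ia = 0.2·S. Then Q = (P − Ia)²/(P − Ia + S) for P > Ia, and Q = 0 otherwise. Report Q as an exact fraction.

NRCS table: open space, good condition (grass >75%), soil group C → CN(II) = 74
Dry (AMC I): CN(I) = 4.2·74/(10 − 0.058·74) = (1554/5)/(1427/250) = 77700/1427 ≈ 54.450
Retention S: 1000/CN − 10 with CN=54.450 → S = 6500/777 ≈ 8.366 in
Ia = 0.2S: 0.2·8.366 = 1.673 in (exactly 1300/777)
Since P=4.230 > Ia=1.673: effective rainfall P−Ia = 198671/77700 in
Q: (198671/77700)² ÷ (848671/77700) = 39470166241/65941736700 in (≈ 0.599 in)

Q = 39470166241/65941736700 in ≈ 0.599 in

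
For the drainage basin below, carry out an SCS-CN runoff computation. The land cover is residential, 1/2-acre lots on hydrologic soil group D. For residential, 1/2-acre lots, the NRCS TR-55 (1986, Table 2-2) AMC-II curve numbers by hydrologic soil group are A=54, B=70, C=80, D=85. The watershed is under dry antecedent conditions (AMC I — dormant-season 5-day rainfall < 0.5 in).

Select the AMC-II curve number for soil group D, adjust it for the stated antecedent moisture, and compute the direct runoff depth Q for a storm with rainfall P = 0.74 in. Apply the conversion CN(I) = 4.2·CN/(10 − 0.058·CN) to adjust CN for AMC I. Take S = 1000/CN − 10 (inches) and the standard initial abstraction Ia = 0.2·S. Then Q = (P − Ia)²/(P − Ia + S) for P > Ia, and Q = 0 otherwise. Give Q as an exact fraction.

NRCS table: residential, 1/2-acre lots, soil group D → CN(II) = 85
Dry (AMC I): CN(I) = 4.2·85/(10 − 0.058·85) = 357/(507/100) = 11900/169 ≈ 70.414
Max retention: S = 1000/(11900/169) − 10 = 500/119 in (≈ 4.202 in)
Ia = 0.2S: 0.2·4.202 = 0.840 in (exactly 100/119)
P = 0.740 ≤ Ia = 0.840 in: entire storm abstracted, Q = 0.

Q = 0 in ≈ 0.000 in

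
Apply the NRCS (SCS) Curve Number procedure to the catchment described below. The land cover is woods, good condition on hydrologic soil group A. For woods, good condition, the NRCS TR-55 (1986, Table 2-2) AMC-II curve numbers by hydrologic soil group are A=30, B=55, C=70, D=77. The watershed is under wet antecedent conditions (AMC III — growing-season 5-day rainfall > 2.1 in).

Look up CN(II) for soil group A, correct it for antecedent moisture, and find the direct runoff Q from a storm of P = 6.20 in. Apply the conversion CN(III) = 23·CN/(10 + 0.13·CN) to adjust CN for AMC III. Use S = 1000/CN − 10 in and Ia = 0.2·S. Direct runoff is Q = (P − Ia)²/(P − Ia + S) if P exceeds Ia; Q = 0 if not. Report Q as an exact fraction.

Q = 2070721/1703955 in ≈ 1.215 in

NRCS table: woods, good condition, soil group A → CN(II) = 30
CN(III) from CN(II)=30: (23·30)/(10 + 0.13·30) = 6900/139 ≈ 49.640
Max retention: S = 1000/(6900/139) − 10 = 700/69 in (≈ 10.145 in)
Initial abstraction Ia = S/5 = (700/69)/5 = 140/69 ≈ 2.029 in
P − Ia = 6.200 − 2.029 = 1439/345 ≈ 4.171 in (> 0, runoff occurs)
Runoff Q = (P−Ia)²/(P−Ia+S) = (4.171)²/(4.171+10.145) = 2070721/1703955 ≈ 1.215 in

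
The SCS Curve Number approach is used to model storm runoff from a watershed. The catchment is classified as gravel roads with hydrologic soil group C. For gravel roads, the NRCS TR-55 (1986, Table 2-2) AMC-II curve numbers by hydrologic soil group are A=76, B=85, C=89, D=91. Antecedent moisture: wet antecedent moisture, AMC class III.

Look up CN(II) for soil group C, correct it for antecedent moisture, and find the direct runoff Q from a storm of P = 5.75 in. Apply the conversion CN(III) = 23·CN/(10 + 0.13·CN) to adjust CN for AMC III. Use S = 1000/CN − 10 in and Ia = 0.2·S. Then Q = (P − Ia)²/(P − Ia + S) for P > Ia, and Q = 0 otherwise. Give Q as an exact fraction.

Q = 2134532401/414320988 in ≈ 5.152 in

NRCS table: gravel roads, soil group C → CN(II) = 89
CN(III) from CN(II)=89: (23·89)/(10 + 0.13·89) = 204700/2157 ≈ 94.900
Max retention: S = 1000/(204700/2157) − 10 = 1100/2047 in (≈ 0.537 in)
Initial abstraction Ia = S/5 = (1100/2047)/5 = 220/2047 ≈ 0.107 in
P − Ia = 5.750 − 0.107 = 46201/8188 ≈ 5.643 in (> 0, runoff occurs)
Runoff Q = (P−Ia)²/(P−Ia+S) = (5.643)²/(5.643+0.537) = 2134532401/414320988 ≈ 5.152 in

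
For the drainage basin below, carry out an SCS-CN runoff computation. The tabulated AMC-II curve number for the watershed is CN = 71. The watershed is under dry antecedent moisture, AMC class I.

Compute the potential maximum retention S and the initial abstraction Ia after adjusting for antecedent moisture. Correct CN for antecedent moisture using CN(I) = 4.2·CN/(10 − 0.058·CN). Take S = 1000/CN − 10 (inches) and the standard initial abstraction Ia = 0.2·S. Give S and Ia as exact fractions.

S = 14500/1491 in ≈ 9.725 in; Ia = 2900/1491 in ≈ 1.945 in

Dry (AMC I): CN(I) = 4.2·71/(10 − 0.058·71) = (1491/5)/(2941/500) = 149100/2941 ≈ 50.697
S = 1000/(149100/2941) − 10 = 14500/1491 in ≈ 9.725 in
Initial abstraction Ia = S/5 = (14500/1491)/5 = 2900/1491 ≈ 1.945 in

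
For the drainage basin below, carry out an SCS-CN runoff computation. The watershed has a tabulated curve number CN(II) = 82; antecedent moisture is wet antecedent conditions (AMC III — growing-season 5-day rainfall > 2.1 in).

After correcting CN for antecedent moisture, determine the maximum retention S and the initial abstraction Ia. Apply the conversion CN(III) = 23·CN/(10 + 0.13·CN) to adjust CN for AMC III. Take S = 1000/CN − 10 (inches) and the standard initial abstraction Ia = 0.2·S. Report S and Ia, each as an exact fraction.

S = 900/943 in ≈ 0.954 in; Ia = 180/943 in ≈ 0.191 in

Wet (AMC III): CN(III) = 23·82/(10 + 0.13·82) = 1886/(1033/50) = 94300/1033 ≈ 91.288
S = 1000/(94300/1033) − 10 = 900/943 in ≈ 0.954 in
Ia = 0.2·(900/943) = 180/943 in ≈ 0.191 in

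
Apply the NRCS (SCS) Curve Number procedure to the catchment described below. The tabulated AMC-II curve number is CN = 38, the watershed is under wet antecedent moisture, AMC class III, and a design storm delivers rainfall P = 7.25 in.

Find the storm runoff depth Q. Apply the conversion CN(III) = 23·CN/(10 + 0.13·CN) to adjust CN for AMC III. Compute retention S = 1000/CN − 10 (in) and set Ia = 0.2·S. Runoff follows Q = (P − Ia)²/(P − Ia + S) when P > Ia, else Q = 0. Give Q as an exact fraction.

Q = 103897249/39492564 in ≈ 2.631 in

CN(III) from CN(II)=38: (23·38)/(10 + 0.13·38) = 43700/747 ≈ 58.501
S = 1000/(43700/747) − 10 = 3100/437 in ≈ 7.094 in
Initial abstraction Ia = S/5 = (3100/437)/5 = 620/437 ≈ 1.419 in
P − Ia = 7.250 − 1.419 = 10193/1748 ≈ 5.831 in (> 0, runoff occurs)
Runoff Q = (P−Ia)²/(P−Ia+S) = (5.831)²/(5.831+7.094) = 103897249/39492564 ≈ 2.631 in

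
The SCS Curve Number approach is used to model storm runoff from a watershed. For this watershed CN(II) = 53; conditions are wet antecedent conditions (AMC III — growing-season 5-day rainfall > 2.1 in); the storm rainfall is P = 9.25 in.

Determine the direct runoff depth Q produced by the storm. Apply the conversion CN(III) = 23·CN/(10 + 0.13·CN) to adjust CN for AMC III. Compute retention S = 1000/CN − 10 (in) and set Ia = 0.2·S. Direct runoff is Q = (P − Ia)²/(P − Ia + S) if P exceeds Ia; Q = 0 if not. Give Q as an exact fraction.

CN(III) from CN(II)=53: (23·53)/(10 + 0.13·53) = 121900/1689 ≈ 72.173
Max retention: S = 1000/(121900/1689) − 10 = 4700/1219 in (≈ 3.856 in)
Ia = 0.2S: 0.2·3.856 = 0.771 in (exactly 940/1219)
Excess rainfall: 9.250 − 0.771 = 8.479 in; P > Ia so Q > 0
Q = (41343/4876)²/((41343/4876) + 4700/1219) = (1709243649/23775376)/(60143/4876) = 1709243649/293257268 in ≈ 5.828 in

Q = 1709243649/293257268 in ≈ 5.828 in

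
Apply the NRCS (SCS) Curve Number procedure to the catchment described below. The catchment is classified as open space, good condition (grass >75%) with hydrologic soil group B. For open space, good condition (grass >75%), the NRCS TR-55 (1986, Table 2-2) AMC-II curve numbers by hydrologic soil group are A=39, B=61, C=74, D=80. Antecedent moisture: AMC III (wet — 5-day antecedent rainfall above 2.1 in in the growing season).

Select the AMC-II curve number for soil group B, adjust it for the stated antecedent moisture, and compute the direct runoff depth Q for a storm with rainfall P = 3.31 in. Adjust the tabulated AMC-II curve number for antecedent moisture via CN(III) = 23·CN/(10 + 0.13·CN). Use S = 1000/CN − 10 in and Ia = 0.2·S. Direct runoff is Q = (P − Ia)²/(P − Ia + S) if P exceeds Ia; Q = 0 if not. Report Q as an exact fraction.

NRCS table: open space, good condition (grass >75%), soil group B → CN(II) = 61
Wet (AMC III): CN(III) = 23·61/(10 + 0.13·61) = 1403/(1793/100) = 140300/1793 ≈ 78.249
Max retention: S = 1000/(140300/1793) − 10 = 3900/1403 in (≈ 2.780 in)
Ia = 0.2·(3900/1403) = 780/1403 in ≈ 0.556 in
Excess rainfall: 3.310 − 0.556 = 2.754 in; P > Ia so Q > 0
Runoff Q = (P−Ia)²/(P−Ia+S) = (2.754)²/(2.754+2.780) = 149299550449/108927937900 ≈ 1.371 in

Q = 149299550449/108927937900 in ≈ 1.371 in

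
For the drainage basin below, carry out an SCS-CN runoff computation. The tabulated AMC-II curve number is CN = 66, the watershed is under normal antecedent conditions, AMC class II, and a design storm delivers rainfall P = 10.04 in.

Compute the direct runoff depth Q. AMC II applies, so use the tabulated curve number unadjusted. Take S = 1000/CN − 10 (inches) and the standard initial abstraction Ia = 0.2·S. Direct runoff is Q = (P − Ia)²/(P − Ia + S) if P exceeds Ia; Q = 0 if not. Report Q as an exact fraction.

Q = 55249489/9638475 in ≈ 5.732 in

Average conditions: CN = 66 (no AMC adjustment).
Retention S: 1000/CN − 10 with CN=66.000 → S = 170/33 ≈ 5.152 in
Ia = 0.2S: 0.2·5.152 = 1.030 in (exactly 34/33)
P − Ia = 10.040 − 1.030 = 7433/825 ≈ 9.010 in (> 0, runoff occurs)
Runoff Q = (P−Ia)²/(P−Ia+S) = (9.010)²/(9.010+5.152) = 55249489/9638475 ≈ 5.732 in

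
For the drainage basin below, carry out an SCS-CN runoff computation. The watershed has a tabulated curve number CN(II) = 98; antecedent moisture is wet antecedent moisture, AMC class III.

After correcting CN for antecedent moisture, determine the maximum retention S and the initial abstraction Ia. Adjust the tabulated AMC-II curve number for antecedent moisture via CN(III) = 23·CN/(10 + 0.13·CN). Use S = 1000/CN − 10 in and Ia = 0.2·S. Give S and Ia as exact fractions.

CN(III) from CN(II)=98: (23·98)/(10 + 0.13·98) = 112700/1137 ≈ 99.120
Max retention: S = 1000/(112700/1137) − 10 = 100/1127 in (≈ 0.089 in)
Ia = 0.2S: 0.2·0.089 = 0.018 in (exactly 20/1127)

S = 100/1127 in ≈ 0.089 in; Ia = 20/1127 in ≈ 0.018 in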